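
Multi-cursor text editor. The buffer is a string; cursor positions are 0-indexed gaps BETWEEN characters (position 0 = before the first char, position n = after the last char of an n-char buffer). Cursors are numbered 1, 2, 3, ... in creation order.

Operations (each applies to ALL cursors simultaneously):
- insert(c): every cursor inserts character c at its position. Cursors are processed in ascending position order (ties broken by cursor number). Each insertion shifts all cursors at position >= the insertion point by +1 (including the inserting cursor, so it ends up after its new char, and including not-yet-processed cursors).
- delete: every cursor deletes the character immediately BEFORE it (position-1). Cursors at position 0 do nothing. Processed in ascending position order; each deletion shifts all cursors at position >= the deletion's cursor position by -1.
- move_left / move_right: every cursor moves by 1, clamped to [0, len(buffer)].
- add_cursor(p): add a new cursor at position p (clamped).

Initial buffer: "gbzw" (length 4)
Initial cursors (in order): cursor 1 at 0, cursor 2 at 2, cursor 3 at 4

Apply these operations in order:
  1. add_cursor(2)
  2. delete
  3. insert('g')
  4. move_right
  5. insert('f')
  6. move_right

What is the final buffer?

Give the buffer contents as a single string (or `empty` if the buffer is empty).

Answer: gggzfffgf

Derivation:
After op 1 (add_cursor(2)): buffer="gbzw" (len 4), cursors c1@0 c2@2 c4@2 c3@4, authorship ....
After op 2 (delete): buffer="z" (len 1), cursors c1@0 c2@0 c4@0 c3@1, authorship .
After op 3 (insert('g')): buffer="gggzg" (len 5), cursors c1@3 c2@3 c4@3 c3@5, authorship 124.3
After op 4 (move_right): buffer="gggzg" (len 5), cursors c1@4 c2@4 c4@4 c3@5, authorship 124.3
After op 5 (insert('f')): buffer="gggzfffgf" (len 9), cursors c1@7 c2@7 c4@7 c3@9, authorship 124.12433
After op 6 (move_right): buffer="gggzfffgf" (len 9), cursors c1@8 c2@8 c4@8 c3@9, authorship 124.12433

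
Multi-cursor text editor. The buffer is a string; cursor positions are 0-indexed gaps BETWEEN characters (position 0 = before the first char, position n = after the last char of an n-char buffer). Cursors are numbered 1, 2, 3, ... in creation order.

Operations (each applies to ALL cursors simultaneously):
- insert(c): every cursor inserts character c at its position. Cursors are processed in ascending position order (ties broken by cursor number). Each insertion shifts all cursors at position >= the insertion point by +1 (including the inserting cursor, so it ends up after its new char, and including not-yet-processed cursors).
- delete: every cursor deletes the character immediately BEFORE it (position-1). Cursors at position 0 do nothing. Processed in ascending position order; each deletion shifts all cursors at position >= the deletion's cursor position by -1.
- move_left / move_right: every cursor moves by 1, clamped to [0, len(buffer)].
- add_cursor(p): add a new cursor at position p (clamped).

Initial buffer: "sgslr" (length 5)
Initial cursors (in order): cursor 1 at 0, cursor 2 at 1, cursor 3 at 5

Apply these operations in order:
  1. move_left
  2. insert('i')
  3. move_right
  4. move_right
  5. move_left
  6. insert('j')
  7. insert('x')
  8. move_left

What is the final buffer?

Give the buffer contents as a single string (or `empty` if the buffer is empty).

After op 1 (move_left): buffer="sgslr" (len 5), cursors c1@0 c2@0 c3@4, authorship .....
After op 2 (insert('i')): buffer="iisgslir" (len 8), cursors c1@2 c2@2 c3@7, authorship 12....3.
After op 3 (move_right): buffer="iisgslir" (len 8), cursors c1@3 c2@3 c3@8, authorship 12....3.
After op 4 (move_right): buffer="iisgslir" (len 8), cursors c1@4 c2@4 c3@8, authorship 12....3.
After op 5 (move_left): buffer="iisgslir" (len 8), cursors c1@3 c2@3 c3@7, authorship 12....3.
After op 6 (insert('j')): buffer="iisjjgslijr" (len 11), cursors c1@5 c2@5 c3@10, authorship 12.12...33.
After op 7 (insert('x')): buffer="iisjjxxgslijxr" (len 14), cursors c1@7 c2@7 c3@13, authorship 12.1212...333.
After op 8 (move_left): buffer="iisjjxxgslijxr" (len 14), cursors c1@6 c2@6 c3@12, authorship 12.1212...333.

Answer: iisjjxxgslijxr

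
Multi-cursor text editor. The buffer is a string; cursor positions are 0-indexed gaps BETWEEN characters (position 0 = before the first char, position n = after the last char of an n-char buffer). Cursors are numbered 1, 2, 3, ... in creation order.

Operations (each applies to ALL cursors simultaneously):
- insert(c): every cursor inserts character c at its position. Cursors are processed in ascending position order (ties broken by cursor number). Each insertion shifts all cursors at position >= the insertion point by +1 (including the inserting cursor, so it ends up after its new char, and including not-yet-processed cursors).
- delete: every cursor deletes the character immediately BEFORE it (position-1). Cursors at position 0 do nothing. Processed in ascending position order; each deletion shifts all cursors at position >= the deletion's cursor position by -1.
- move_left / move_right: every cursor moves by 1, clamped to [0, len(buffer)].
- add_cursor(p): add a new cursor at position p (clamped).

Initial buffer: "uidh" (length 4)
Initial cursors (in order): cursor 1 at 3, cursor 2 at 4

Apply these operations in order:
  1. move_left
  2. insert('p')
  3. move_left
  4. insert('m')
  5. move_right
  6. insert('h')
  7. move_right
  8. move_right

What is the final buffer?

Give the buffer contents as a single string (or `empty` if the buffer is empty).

Answer: uimphdmphh

Derivation:
After op 1 (move_left): buffer="uidh" (len 4), cursors c1@2 c2@3, authorship ....
After op 2 (insert('p')): buffer="uipdph" (len 6), cursors c1@3 c2@5, authorship ..1.2.
After op 3 (move_left): buffer="uipdph" (len 6), cursors c1@2 c2@4, authorship ..1.2.
After op 4 (insert('m')): buffer="uimpdmph" (len 8), cursors c1@3 c2@6, authorship ..11.22.
After op 5 (move_right): buffer="uimpdmph" (len 8), cursors c1@4 c2@7, authorship ..11.22.
After op 6 (insert('h')): buffer="uimphdmphh" (len 10), cursors c1@5 c2@9, authorship ..111.222.
After op 7 (move_right): buffer="uimphdmphh" (len 10), cursors c1@6 c2@10, authorship ..111.222.
After op 8 (move_right): buffer="uimphdmphh" (len 10), cursors c1@7 c2@10, authorship ..111.222.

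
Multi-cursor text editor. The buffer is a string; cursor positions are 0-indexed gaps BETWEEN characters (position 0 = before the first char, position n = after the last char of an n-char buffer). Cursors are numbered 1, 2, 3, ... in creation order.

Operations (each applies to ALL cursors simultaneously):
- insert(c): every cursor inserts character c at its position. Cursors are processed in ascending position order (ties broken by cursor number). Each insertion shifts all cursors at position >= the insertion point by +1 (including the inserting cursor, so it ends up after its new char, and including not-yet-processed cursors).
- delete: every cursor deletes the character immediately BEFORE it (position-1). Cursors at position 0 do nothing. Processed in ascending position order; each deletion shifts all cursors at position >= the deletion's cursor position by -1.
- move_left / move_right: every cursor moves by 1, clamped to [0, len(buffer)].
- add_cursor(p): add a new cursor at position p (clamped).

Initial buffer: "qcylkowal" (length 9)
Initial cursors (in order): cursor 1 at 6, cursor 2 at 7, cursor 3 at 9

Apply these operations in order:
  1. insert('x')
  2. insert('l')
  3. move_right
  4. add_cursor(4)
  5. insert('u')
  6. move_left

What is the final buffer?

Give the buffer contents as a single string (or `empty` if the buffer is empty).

Answer: qcylukoxlwuxlaulxlu

Derivation:
After op 1 (insert('x')): buffer="qcylkoxwxalx" (len 12), cursors c1@7 c2@9 c3@12, authorship ......1.2..3
After op 2 (insert('l')): buffer="qcylkoxlwxlalxl" (len 15), cursors c1@8 c2@11 c3@15, authorship ......11.22..33
After op 3 (move_right): buffer="qcylkoxlwxlalxl" (len 15), cursors c1@9 c2@12 c3@15, authorship ......11.22..33
After op 4 (add_cursor(4)): buffer="qcylkoxlwxlalxl" (len 15), cursors c4@4 c1@9 c2@12 c3@15, authorship ......11.22..33
After op 5 (insert('u')): buffer="qcylukoxlwuxlaulxlu" (len 19), cursors c4@5 c1@11 c2@15 c3@19, authorship ....4..11.122.2.333
After op 6 (move_left): buffer="qcylukoxlwuxlaulxlu" (len 19), cursors c4@4 c1@10 c2@14 c3@18, authorship ....4..11.122.2.333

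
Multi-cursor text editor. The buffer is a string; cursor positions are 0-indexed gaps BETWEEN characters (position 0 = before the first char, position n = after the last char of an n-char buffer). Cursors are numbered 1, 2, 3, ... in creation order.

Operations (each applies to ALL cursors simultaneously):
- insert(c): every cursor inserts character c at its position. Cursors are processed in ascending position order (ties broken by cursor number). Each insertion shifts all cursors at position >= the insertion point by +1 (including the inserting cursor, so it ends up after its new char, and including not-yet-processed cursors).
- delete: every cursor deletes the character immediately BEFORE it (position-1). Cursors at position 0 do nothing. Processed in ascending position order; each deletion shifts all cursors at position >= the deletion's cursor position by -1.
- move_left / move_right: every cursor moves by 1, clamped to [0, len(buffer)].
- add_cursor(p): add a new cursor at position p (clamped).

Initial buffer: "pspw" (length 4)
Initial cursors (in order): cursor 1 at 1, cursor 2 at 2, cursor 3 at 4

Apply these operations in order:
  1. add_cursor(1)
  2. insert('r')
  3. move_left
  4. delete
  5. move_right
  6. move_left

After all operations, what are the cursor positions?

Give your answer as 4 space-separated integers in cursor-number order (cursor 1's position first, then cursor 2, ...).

After op 1 (add_cursor(1)): buffer="pspw" (len 4), cursors c1@1 c4@1 c2@2 c3@4, authorship ....
After op 2 (insert('r')): buffer="prrsrpwr" (len 8), cursors c1@3 c4@3 c2@5 c3@8, authorship .14.2..3
After op 3 (move_left): buffer="prrsrpwr" (len 8), cursors c1@2 c4@2 c2@4 c3@7, authorship .14.2..3
After op 4 (delete): buffer="rrpr" (len 4), cursors c1@0 c4@0 c2@1 c3@3, authorship 42.3
After op 5 (move_right): buffer="rrpr" (len 4), cursors c1@1 c4@1 c2@2 c3@4, authorship 42.3
After op 6 (move_left): buffer="rrpr" (len 4), cursors c1@0 c4@0 c2@1 c3@3, authorship 42.3

Answer: 0 1 3 0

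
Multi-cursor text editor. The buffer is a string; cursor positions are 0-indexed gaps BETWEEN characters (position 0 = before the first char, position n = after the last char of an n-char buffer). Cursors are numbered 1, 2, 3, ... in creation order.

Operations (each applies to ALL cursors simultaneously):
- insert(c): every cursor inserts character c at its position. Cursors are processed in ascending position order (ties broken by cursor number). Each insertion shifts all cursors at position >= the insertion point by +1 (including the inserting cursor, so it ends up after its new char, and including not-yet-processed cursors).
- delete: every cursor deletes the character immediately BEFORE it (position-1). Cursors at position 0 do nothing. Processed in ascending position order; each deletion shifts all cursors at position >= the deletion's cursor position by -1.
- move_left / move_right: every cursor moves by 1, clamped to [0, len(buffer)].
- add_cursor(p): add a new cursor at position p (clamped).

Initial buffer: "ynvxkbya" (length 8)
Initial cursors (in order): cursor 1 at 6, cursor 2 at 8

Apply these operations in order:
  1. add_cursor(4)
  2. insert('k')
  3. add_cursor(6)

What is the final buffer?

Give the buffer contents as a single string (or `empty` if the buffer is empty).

Answer: ynvxkkbkyak

Derivation:
After op 1 (add_cursor(4)): buffer="ynvxkbya" (len 8), cursors c3@4 c1@6 c2@8, authorship ........
After op 2 (insert('k')): buffer="ynvxkkbkyak" (len 11), cursors c3@5 c1@8 c2@11, authorship ....3..1..2
After op 3 (add_cursor(6)): buffer="ynvxkkbkyak" (len 11), cursors c3@5 c4@6 c1@8 c2@11, authorship ....3..1..2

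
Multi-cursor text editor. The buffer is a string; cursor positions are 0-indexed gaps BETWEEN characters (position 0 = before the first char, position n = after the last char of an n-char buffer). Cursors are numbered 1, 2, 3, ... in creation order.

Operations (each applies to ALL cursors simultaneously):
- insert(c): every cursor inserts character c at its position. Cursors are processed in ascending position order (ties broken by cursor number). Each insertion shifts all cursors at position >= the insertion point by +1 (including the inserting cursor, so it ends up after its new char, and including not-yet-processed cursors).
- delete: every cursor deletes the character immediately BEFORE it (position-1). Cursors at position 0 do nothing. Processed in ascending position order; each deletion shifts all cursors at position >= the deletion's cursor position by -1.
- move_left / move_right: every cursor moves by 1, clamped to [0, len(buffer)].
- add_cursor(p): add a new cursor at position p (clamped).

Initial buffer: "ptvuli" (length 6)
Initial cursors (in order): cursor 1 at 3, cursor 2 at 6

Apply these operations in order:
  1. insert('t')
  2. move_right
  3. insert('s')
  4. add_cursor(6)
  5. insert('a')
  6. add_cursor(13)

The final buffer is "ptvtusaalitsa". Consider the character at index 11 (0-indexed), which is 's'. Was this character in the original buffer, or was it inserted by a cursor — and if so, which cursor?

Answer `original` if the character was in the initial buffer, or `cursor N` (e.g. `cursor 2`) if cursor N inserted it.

Answer: cursor 2

Derivation:
After op 1 (insert('t')): buffer="ptvtulit" (len 8), cursors c1@4 c2@8, authorship ...1...2
After op 2 (move_right): buffer="ptvtulit" (len 8), cursors c1@5 c2@8, authorship ...1...2
After op 3 (insert('s')): buffer="ptvtuslits" (len 10), cursors c1@6 c2@10, authorship ...1.1..22
After op 4 (add_cursor(6)): buffer="ptvtuslits" (len 10), cursors c1@6 c3@6 c2@10, authorship ...1.1..22
After op 5 (insert('a')): buffer="ptvtusaalitsa" (len 13), cursors c1@8 c3@8 c2@13, authorship ...1.113..222
After op 6 (add_cursor(13)): buffer="ptvtusaalitsa" (len 13), cursors c1@8 c3@8 c2@13 c4@13, authorship ...1.113..222
Authorship (.=original, N=cursor N): . . . 1 . 1 1 3 . . 2 2 2
Index 11: author = 2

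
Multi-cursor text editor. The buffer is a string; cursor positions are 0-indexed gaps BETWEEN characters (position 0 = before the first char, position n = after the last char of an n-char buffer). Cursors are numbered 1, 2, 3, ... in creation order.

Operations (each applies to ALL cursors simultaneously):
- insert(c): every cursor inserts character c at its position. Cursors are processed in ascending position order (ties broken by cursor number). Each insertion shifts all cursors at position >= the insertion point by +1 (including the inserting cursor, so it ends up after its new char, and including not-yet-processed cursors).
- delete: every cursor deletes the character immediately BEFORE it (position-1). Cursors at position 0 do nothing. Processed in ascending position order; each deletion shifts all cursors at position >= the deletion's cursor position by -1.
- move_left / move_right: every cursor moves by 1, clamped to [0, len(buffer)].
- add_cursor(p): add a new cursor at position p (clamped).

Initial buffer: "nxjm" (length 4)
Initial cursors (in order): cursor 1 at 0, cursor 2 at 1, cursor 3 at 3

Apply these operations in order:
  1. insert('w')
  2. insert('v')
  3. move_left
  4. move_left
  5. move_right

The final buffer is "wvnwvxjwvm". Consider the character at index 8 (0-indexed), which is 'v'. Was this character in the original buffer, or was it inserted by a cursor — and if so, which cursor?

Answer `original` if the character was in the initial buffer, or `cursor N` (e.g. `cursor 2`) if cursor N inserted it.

After op 1 (insert('w')): buffer="wnwxjwm" (len 7), cursors c1@1 c2@3 c3@6, authorship 1.2..3.
After op 2 (insert('v')): buffer="wvnwvxjwvm" (len 10), cursors c1@2 c2@5 c3@9, authorship 11.22..33.
After op 3 (move_left): buffer="wvnwvxjwvm" (len 10), cursors c1@1 c2@4 c3@8, authorship 11.22..33.
After op 4 (move_left): buffer="wvnwvxjwvm" (len 10), cursors c1@0 c2@3 c3@7, authorship 11.22..33.
After op 5 (move_right): buffer="wvnwvxjwvm" (len 10), cursors c1@1 c2@4 c3@8, authorship 11.22..33.
Authorship (.=original, N=cursor N): 1 1 . 2 2 . . 3 3 .
Index 8: author = 3

Answer: cursor 3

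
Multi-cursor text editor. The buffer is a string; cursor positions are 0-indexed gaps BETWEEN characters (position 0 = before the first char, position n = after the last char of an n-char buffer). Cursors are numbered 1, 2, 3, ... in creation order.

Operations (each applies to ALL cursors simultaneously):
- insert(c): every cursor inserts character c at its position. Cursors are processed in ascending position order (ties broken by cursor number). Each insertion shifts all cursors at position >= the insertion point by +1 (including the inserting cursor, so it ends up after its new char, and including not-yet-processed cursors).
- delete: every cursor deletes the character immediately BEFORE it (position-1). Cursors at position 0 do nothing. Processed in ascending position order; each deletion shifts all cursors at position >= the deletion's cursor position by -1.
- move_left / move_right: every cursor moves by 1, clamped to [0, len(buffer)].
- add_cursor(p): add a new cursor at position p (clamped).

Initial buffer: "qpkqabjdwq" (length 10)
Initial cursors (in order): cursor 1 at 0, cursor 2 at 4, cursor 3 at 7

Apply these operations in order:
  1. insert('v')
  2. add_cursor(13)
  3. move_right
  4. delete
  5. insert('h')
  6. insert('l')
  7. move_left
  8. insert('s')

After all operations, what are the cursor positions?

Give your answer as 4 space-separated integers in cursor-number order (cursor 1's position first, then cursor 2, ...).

After op 1 (insert('v')): buffer="vqpkqvabjvdwq" (len 13), cursors c1@1 c2@6 c3@10, authorship 1....2...3...
After op 2 (add_cursor(13)): buffer="vqpkqvabjvdwq" (len 13), cursors c1@1 c2@6 c3@10 c4@13, authorship 1....2...3...
After op 3 (move_right): buffer="vqpkqvabjvdwq" (len 13), cursors c1@2 c2@7 c3@11 c4@13, authorship 1....2...3...
After op 4 (delete): buffer="vpkqvbjvw" (len 9), cursors c1@1 c2@5 c3@8 c4@9, authorship 1...2..3.
After op 5 (insert('h')): buffer="vhpkqvhbjvhwh" (len 13), cursors c1@2 c2@7 c3@11 c4@13, authorship 11...22..33.4
After op 6 (insert('l')): buffer="vhlpkqvhlbjvhlwhl" (len 17), cursors c1@3 c2@9 c3@14 c4@17, authorship 111...222..333.44
After op 7 (move_left): buffer="vhlpkqvhlbjvhlwhl" (len 17), cursors c1@2 c2@8 c3@13 c4@16, authorship 111...222..333.44
After op 8 (insert('s')): buffer="vhslpkqvhslbjvhslwhsl" (len 21), cursors c1@3 c2@10 c3@16 c4@20, authorship 1111...2222..3333.444

Answer: 3 10 16 20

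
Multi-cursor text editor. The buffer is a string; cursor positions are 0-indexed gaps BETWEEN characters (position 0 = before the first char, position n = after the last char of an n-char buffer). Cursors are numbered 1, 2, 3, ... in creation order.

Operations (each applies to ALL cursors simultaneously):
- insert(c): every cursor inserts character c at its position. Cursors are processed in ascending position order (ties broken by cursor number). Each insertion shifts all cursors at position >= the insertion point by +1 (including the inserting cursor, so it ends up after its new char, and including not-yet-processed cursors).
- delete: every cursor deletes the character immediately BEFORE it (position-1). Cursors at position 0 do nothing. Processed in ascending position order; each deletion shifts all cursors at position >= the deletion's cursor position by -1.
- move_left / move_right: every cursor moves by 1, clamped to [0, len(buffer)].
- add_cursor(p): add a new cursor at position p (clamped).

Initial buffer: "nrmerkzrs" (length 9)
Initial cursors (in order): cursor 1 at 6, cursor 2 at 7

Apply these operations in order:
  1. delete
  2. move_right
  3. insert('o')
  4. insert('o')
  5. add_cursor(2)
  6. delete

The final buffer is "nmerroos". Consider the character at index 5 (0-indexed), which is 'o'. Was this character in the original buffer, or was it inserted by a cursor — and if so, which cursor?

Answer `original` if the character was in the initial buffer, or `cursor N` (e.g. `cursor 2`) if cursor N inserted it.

Answer: cursor 1

Derivation:
After op 1 (delete): buffer="nrmerrs" (len 7), cursors c1@5 c2@5, authorship .......
After op 2 (move_right): buffer="nrmerrs" (len 7), cursors c1@6 c2@6, authorship .......
After op 3 (insert('o')): buffer="nrmerroos" (len 9), cursors c1@8 c2@8, authorship ......12.
After op 4 (insert('o')): buffer="nrmerroooos" (len 11), cursors c1@10 c2@10, authorship ......1212.
After op 5 (add_cursor(2)): buffer="nrmerroooos" (len 11), cursors c3@2 c1@10 c2@10, authorship ......1212.
After op 6 (delete): buffer="nmerroos" (len 8), cursors c3@1 c1@7 c2@7, authorship .....12.
Authorship (.=original, N=cursor N): . . . . . 1 2 .
Index 5: author = 1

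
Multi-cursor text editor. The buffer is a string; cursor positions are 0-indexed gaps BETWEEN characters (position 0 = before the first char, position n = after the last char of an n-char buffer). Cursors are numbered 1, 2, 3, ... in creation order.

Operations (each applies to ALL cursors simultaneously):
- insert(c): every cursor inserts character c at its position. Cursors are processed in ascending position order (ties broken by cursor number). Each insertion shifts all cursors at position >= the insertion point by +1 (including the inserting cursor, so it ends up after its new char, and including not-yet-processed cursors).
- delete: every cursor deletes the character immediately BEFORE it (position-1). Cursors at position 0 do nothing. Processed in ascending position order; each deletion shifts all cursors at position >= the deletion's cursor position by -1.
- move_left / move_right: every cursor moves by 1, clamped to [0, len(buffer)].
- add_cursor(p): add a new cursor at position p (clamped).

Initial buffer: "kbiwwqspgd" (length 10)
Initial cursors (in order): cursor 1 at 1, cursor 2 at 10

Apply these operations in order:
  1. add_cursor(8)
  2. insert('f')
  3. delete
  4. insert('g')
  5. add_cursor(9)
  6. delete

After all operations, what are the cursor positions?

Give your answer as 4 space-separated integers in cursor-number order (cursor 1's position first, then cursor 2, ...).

After op 1 (add_cursor(8)): buffer="kbiwwqspgd" (len 10), cursors c1@1 c3@8 c2@10, authorship ..........
After op 2 (insert('f')): buffer="kfbiwwqspfgdf" (len 13), cursors c1@2 c3@10 c2@13, authorship .1.......3..2
After op 3 (delete): buffer="kbiwwqspgd" (len 10), cursors c1@1 c3@8 c2@10, authorship ..........
After op 4 (insert('g')): buffer="kgbiwwqspggdg" (len 13), cursors c1@2 c3@10 c2@13, authorship .1.......3..2
After op 5 (add_cursor(9)): buffer="kgbiwwqspggdg" (len 13), cursors c1@2 c4@9 c3@10 c2@13, authorship .1.......3..2
After op 6 (delete): buffer="kbiwwqsgd" (len 9), cursors c1@1 c3@7 c4@7 c2@9, authorship .........

Answer: 1 9 7 7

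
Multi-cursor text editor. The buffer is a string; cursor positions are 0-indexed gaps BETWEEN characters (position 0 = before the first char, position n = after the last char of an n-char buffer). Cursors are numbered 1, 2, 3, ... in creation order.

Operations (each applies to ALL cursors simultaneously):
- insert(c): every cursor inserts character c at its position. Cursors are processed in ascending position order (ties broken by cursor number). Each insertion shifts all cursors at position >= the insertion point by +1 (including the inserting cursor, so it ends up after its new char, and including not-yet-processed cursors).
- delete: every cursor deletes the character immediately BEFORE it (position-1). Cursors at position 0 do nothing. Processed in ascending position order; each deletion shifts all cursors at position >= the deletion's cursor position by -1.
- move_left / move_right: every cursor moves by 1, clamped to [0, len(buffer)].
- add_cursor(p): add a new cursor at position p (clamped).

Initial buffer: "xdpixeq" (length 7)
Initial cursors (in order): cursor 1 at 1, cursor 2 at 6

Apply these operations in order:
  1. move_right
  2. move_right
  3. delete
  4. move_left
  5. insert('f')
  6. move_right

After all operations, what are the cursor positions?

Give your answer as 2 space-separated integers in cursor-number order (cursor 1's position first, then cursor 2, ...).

After op 1 (move_right): buffer="xdpixeq" (len 7), cursors c1@2 c2@7, authorship .......
After op 2 (move_right): buffer="xdpixeq" (len 7), cursors c1@3 c2@7, authorship .......
After op 3 (delete): buffer="xdixe" (len 5), cursors c1@2 c2@5, authorship .....
After op 4 (move_left): buffer="xdixe" (len 5), cursors c1@1 c2@4, authorship .....
After op 5 (insert('f')): buffer="xfdixfe" (len 7), cursors c1@2 c2@6, authorship .1...2.
After op 6 (move_right): buffer="xfdixfe" (len 7), cursors c1@3 c2@7, authorship .1...2.

Answer: 3 7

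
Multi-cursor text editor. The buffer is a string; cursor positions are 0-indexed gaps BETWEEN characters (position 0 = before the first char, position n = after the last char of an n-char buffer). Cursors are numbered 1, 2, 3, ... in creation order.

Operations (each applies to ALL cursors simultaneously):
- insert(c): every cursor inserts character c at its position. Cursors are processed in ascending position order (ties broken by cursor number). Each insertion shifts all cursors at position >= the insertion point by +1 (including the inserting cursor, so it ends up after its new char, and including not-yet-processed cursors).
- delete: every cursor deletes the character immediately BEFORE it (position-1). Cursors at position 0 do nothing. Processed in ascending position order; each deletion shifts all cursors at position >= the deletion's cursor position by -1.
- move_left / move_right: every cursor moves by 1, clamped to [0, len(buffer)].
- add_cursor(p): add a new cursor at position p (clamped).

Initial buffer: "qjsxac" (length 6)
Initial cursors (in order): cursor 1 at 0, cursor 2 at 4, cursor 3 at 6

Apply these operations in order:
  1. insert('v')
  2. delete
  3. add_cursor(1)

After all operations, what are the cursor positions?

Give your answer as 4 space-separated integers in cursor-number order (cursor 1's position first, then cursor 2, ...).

After op 1 (insert('v')): buffer="vqjsxvacv" (len 9), cursors c1@1 c2@6 c3@9, authorship 1....2..3
After op 2 (delete): buffer="qjsxac" (len 6), cursors c1@0 c2@4 c3@6, authorship ......
After op 3 (add_cursor(1)): buffer="qjsxac" (len 6), cursors c1@0 c4@1 c2@4 c3@6, authorship ......

Answer: 0 4 6 1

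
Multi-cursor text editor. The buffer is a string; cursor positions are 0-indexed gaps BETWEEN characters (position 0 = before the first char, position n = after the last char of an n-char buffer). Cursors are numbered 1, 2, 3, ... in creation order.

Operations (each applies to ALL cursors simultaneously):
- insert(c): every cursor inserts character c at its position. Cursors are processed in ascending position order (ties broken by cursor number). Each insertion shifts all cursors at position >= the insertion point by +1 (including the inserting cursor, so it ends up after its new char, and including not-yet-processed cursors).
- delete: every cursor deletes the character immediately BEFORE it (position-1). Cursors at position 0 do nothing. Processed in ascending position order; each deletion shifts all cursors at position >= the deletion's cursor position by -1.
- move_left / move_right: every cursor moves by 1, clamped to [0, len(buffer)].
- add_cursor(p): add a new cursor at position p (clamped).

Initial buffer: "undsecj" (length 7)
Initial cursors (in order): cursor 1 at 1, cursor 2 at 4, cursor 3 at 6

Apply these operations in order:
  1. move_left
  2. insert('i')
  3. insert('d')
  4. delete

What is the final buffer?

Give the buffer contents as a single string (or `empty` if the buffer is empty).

After op 1 (move_left): buffer="undsecj" (len 7), cursors c1@0 c2@3 c3@5, authorship .......
After op 2 (insert('i')): buffer="iundiseicj" (len 10), cursors c1@1 c2@5 c3@8, authorship 1...2..3..
After op 3 (insert('d')): buffer="idundidseidcj" (len 13), cursors c1@2 c2@7 c3@11, authorship 11...22..33..
After op 4 (delete): buffer="iundiseicj" (len 10), cursors c1@1 c2@5 c3@8, authorship 1...2..3..

Answer: iundiseicj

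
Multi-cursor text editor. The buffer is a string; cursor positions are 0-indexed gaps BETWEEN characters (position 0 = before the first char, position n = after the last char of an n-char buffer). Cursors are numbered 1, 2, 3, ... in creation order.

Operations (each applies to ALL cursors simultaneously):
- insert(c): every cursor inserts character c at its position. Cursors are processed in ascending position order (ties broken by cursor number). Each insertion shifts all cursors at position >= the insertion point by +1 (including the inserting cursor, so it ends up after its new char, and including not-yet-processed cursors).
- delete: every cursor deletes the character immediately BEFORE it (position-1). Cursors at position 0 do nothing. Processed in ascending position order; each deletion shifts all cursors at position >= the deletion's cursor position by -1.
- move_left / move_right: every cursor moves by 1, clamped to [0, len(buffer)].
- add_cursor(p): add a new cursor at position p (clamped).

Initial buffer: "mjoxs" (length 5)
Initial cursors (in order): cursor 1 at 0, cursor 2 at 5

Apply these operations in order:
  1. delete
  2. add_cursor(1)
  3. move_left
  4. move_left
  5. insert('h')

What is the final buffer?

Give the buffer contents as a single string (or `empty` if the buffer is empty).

Answer: hhmjhox

Derivation:
After op 1 (delete): buffer="mjox" (len 4), cursors c1@0 c2@4, authorship ....
After op 2 (add_cursor(1)): buffer="mjox" (len 4), cursors c1@0 c3@1 c2@4, authorship ....
After op 3 (move_left): buffer="mjox" (len 4), cursors c1@0 c3@0 c2@3, authorship ....
After op 4 (move_left): buffer="mjox" (len 4), cursors c1@0 c3@0 c2@2, authorship ....
After op 5 (insert('h')): buffer="hhmjhox" (len 7), cursors c1@2 c3@2 c2@5, authorship 13..2..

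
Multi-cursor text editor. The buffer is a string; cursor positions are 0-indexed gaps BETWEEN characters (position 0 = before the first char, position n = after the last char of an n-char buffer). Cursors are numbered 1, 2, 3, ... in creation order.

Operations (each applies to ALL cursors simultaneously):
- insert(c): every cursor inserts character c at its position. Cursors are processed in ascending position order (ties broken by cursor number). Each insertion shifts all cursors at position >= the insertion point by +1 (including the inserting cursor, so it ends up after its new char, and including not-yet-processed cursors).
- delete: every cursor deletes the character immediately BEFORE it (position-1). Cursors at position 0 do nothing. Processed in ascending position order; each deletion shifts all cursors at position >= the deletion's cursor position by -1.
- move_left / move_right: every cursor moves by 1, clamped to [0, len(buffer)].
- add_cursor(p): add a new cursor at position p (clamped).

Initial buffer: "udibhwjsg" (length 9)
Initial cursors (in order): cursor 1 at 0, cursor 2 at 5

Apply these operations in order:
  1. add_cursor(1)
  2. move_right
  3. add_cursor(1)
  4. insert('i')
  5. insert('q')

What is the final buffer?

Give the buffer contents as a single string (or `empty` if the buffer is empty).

Answer: uiiqqdiqibhwiqjsg

Derivation:
After op 1 (add_cursor(1)): buffer="udibhwjsg" (len 9), cursors c1@0 c3@1 c2@5, authorship .........
After op 2 (move_right): buffer="udibhwjsg" (len 9), cursors c1@1 c3@2 c2@6, authorship .........
After op 3 (add_cursor(1)): buffer="udibhwjsg" (len 9), cursors c1@1 c4@1 c3@2 c2@6, authorship .........
After op 4 (insert('i')): buffer="uiidiibhwijsg" (len 13), cursors c1@3 c4@3 c3@5 c2@10, authorship .14.3....2...
After op 5 (insert('q')): buffer="uiiqqdiqibhwiqjsg" (len 17), cursors c1@5 c4@5 c3@8 c2@14, authorship .1414.33....22...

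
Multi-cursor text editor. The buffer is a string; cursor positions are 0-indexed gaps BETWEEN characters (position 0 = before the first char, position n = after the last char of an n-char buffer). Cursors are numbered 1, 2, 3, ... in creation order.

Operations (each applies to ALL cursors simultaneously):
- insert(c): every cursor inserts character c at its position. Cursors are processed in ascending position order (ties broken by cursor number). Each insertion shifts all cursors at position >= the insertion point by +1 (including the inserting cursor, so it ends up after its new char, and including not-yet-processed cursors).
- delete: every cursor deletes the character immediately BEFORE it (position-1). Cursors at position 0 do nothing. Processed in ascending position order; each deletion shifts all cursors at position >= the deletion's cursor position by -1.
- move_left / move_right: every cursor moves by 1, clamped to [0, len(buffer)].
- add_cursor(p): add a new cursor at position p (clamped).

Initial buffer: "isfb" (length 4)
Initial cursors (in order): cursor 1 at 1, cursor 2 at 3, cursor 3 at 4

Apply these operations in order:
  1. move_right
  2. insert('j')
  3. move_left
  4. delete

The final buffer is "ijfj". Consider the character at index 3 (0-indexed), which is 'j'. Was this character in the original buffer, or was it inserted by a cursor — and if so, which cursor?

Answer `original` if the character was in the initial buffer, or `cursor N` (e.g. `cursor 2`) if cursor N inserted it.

Answer: cursor 3

Derivation:
After op 1 (move_right): buffer="isfb" (len 4), cursors c1@2 c2@4 c3@4, authorship ....
After op 2 (insert('j')): buffer="isjfbjj" (len 7), cursors c1@3 c2@7 c3@7, authorship ..1..23
After op 3 (move_left): buffer="isjfbjj" (len 7), cursors c1@2 c2@6 c3@6, authorship ..1..23
After op 4 (delete): buffer="ijfj" (len 4), cursors c1@1 c2@3 c3@3, authorship .1.3
Authorship (.=original, N=cursor N): . 1 . 3
Index 3: author = 3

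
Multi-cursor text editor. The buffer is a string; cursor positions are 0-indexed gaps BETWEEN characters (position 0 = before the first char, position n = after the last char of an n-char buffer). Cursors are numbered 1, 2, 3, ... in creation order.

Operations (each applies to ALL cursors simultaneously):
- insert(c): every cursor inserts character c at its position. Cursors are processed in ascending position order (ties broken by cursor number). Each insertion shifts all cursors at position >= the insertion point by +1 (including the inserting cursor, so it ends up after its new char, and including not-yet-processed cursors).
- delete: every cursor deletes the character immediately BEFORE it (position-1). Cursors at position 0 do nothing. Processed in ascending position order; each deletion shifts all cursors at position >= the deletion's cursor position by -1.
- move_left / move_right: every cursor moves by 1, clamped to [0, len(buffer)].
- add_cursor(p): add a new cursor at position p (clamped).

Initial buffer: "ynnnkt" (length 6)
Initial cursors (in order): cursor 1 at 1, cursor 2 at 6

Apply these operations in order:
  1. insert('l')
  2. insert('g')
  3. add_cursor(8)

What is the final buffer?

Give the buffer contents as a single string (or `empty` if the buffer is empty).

After op 1 (insert('l')): buffer="ylnnnktl" (len 8), cursors c1@2 c2@8, authorship .1.....2
After op 2 (insert('g')): buffer="ylgnnnktlg" (len 10), cursors c1@3 c2@10, authorship .11.....22
After op 3 (add_cursor(8)): buffer="ylgnnnktlg" (len 10), cursors c1@3 c3@8 c2@10, authorship .11.....22

Answer: ylgnnnktlg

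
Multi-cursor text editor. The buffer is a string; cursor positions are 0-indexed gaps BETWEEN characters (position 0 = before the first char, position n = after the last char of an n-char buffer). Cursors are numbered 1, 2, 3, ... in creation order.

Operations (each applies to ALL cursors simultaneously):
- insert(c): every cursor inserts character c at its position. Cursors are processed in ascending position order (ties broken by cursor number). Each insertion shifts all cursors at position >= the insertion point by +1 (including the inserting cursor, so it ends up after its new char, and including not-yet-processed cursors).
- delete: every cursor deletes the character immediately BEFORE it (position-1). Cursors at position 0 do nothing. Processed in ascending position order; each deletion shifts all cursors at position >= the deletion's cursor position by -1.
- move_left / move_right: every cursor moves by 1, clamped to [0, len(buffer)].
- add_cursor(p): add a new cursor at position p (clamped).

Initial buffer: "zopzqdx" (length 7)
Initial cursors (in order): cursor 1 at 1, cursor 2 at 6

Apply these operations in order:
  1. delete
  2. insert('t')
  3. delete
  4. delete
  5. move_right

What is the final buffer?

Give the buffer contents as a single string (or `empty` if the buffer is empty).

Answer: opzx

Derivation:
After op 1 (delete): buffer="opzqx" (len 5), cursors c1@0 c2@4, authorship .....
After op 2 (insert('t')): buffer="topzqtx" (len 7), cursors c1@1 c2@6, authorship 1....2.
After op 3 (delete): buffer="opzqx" (len 5), cursors c1@0 c2@4, authorship .....
After op 4 (delete): buffer="opzx" (len 4), cursors c1@0 c2@3, authorship ....
After op 5 (move_right): buffer="opzx" (len 4), cursors c1@1 c2@4, authorship ....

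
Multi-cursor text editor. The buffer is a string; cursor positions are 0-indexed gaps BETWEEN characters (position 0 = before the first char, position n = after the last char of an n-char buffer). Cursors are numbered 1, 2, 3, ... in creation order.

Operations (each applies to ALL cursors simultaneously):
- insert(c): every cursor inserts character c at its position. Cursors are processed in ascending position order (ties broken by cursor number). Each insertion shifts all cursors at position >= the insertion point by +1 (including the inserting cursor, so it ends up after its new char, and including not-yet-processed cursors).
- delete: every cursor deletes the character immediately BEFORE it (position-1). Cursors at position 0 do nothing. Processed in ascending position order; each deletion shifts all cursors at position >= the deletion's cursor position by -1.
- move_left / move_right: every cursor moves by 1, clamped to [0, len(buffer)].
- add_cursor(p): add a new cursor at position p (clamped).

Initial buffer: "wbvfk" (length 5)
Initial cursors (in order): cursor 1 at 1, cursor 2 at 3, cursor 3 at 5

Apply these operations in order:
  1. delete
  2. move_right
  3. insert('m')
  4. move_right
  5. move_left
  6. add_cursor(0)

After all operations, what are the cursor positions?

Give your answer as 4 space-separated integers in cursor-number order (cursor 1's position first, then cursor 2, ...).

After op 1 (delete): buffer="bf" (len 2), cursors c1@0 c2@1 c3@2, authorship ..
After op 2 (move_right): buffer="bf" (len 2), cursors c1@1 c2@2 c3@2, authorship ..
After op 3 (insert('m')): buffer="bmfmm" (len 5), cursors c1@2 c2@5 c3@5, authorship .1.23
After op 4 (move_right): buffer="bmfmm" (len 5), cursors c1@3 c2@5 c3@5, authorship .1.23
After op 5 (move_left): buffer="bmfmm" (len 5), cursors c1@2 c2@4 c3@4, authorship .1.23
After op 6 (add_cursor(0)): buffer="bmfmm" (len 5), cursors c4@0 c1@2 c2@4 c3@4, authorship .1.23

Answer: 2 4 4 0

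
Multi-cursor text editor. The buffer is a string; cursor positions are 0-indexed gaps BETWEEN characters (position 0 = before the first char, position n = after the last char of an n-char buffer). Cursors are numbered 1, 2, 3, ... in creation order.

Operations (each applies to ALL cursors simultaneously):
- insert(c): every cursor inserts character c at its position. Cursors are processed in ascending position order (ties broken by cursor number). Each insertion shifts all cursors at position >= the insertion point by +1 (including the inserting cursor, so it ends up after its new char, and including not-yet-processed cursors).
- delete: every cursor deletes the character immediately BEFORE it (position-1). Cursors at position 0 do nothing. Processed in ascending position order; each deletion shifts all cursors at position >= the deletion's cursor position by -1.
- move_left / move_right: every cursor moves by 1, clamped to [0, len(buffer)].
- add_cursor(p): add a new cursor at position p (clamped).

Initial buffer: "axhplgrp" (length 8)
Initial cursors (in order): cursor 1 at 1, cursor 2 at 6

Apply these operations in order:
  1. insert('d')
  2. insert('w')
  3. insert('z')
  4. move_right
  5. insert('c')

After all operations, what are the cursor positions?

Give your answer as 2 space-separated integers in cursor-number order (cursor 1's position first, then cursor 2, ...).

After op 1 (insert('d')): buffer="adxhplgdrp" (len 10), cursors c1@2 c2@8, authorship .1.....2..
After op 2 (insert('w')): buffer="adwxhplgdwrp" (len 12), cursors c1@3 c2@10, authorship .11.....22..
After op 3 (insert('z')): buffer="adwzxhplgdwzrp" (len 14), cursors c1@4 c2@12, authorship .111.....222..
After op 4 (move_right): buffer="adwzxhplgdwzrp" (len 14), cursors c1@5 c2@13, authorship .111.....222..
After op 5 (insert('c')): buffer="adwzxchplgdwzrcp" (len 16), cursors c1@6 c2@15, authorship .111.1....222.2.

Answer: 6 15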